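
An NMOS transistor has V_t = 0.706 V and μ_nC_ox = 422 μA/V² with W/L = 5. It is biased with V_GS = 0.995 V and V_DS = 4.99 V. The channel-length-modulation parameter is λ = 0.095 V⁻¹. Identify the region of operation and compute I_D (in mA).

k_n = μ_nC_ox · (W/L) = 2.11 mA/V².
V_ov = V_GS − V_t = 0.995 − 0.706 = 0.289 V.
Since V_DS = 4.99 V ≥ V_ov = 0.289 V, the device is in saturation.
I_D = ½ k_n V_ov² (1 + λ V_DS) = 0.5 × 2.11 × 0.289² × (1 + 0.095 × 4.99) = 0.13 mA.

Saturation; I_D = 0.130 mA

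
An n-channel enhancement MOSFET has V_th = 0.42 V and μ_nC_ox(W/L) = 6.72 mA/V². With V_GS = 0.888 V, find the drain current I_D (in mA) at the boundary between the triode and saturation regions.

At the boundary V_DS = V_ov = V_GS − V_th = 0.888 − 0.42 = 0.468 V.
I_D = ½ k_n V_ov² = 0.5 × 6.72 × 0.468² = 0.736 mA.

I_D = 0.736 mA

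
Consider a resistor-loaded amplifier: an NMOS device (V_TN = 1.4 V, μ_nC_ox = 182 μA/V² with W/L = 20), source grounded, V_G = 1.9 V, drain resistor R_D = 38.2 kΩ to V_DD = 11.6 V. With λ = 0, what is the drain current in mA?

I_D = 0.298 mA

V_GS = V_G = 1.9 V, so V_ov = 1.9 − 1.4 = 0.5 V.
k_n = μ_nC_ox · (W/L) = 3.64 mA/V².
Assume saturation: I_D = ½ k_n V_ov² = 0.5 × 3.64 × 0.5² = 0.455 mA, giving V_DS = V_DD − I_D R_D = 11.6 − 0.455 × 38.2 = -5.78 V.
But -5.78 V < V_ov = 0.5 V, so the device is actually in triode.
In triode I_D = k_n[V_ov V_DS − ½ V_DS²] and I_D = (V_DD − V_DS)/R_D. Equating: 69.5 V_DS² − 70.52 V_DS + 11.6 = 0, giving V_DS = 0.207 V (the root below V_ov).
I_D = (11.6 − 0.207) / 38.2 = 0.298 mA.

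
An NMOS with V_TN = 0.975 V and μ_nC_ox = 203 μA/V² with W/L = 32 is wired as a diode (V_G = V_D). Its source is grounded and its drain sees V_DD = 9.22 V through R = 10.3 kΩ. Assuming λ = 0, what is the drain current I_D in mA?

I_D = 0.754 mA

With gate tied to drain, V_GS = V_DS ≥ V_GS − V_TN, so the device is in saturation.
k_n = μ_nC_ox · (W/L) = 6.496 mA/V².
KCL at the drain: ½ k_n (V_GS − V_TN)² = (V_DD − V_GS)/R.
Let x = V_GS − 0.975. Then 33.5 x² + x − 8.245 = 0, giving x = 0.482 V (positive root), so V_GS = 1.46 V.
I_D = (V_DD − V_GS)/R = (9.22 − 1.46) / 10.3 = 0.754 mA.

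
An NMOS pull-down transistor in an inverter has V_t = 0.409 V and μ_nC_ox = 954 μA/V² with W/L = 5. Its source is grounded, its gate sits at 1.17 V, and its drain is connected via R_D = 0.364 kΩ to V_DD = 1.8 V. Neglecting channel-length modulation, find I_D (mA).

V_GS = V_G = 1.17 V, so V_ov = 1.17 − 0.409 = 0.761 V.
k_n = μ_nC_ox · (W/L) = 4.77 mA/V².
Assume saturation: I_D = ½ k_n V_ov² = 0.5 × 4.77 × 0.761² = 1.38 mA, giving V_DS = V_DD − I_D R_D = 1.8 − 1.38 × 0.364 = 1.3 V.
V_DS = 1.3 V ≥ V_ov = 0.761 V, confirming saturation.

I_D = 1.38 mA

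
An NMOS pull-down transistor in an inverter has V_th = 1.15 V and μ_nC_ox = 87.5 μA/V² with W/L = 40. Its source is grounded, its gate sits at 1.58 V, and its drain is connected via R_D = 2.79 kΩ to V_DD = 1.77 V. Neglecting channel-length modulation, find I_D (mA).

I_D = 0.324 mA

V_GS = V_G = 1.58 V, so V_ov = 1.58 − 1.15 = 0.43 V.
k_n = μ_nC_ox · (W/L) = 3.5 mA/V².
Assume saturation: I_D = ½ k_n V_ov² = 0.5 × 3.5 × 0.43² = 0.324 mA, giving V_DS = V_DD − I_D R_D = 1.77 − 0.324 × 2.79 = 0.867 V.
V_DS = 0.867 V ≥ V_ov = 0.43 V, confirming saturation.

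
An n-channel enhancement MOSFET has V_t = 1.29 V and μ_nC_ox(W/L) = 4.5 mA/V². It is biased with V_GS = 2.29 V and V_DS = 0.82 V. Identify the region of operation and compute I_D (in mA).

V_ov = V_GS − V_t = 2.29 − 1.29 = 1 V.
Since V_DS = 0.82 V < V_ov = 1 V, the device is in the triode region.
I_D = k_n [V_ov · V_DS − ½ V_DS²] = 4.5 × [1 × 0.82 − 0.5 × 0.82²] = 2.18 mA.

Triode; I_D = 2.18 mA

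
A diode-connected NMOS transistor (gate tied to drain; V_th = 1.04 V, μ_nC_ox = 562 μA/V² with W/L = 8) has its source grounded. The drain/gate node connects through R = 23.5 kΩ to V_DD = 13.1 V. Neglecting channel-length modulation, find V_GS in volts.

V_GS = 1.51 V

With gate tied to drain, V_GS = V_DS ≥ V_GS − V_th, so the device is in saturation.
k_n = μ_nC_ox · (W/L) = 4.496 mA/V².
KCL at the drain: ½ k_n (V_GS − V_th)² = (V_DD − V_GS)/R.
Let x = V_GS − 1.04. Then 52.8 x² + x − 12.06 = 0, giving x = 0.468 V (positive root), so V_GS = 1.51 V.
I_D = (V_DD − V_GS)/R = (13.1 − 1.51) / 23.5 = 0.493 mA.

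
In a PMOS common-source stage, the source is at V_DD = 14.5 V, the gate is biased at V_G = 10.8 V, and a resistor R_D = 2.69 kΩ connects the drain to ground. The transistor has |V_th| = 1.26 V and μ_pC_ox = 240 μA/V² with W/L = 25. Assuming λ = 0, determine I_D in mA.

V_SG = V_DD − V_G = 14.5 − 10.8 = 3.7 V, so V_ov = 3.7 − 1.26 = 2.44 V.
k_p = μ_pC_ox · (W/L) = 6 mA/V².
Assume saturation: I_D = ½ k_p V_ov² = 0.5 × 6 × 2.44² = 17.9 mA, giving V_SD = V_DD − I_D R_D = 14.5 − 17.9 × 2.69 = -33.5 V.
But -33.5 V < V_ov = 2.44 V, so the device is actually in triode.
In triode I_D = k_p[V_ov V_SD − ½ V_SD²] and I_D = (V_DD − V_SD)/R_D. Equating: 8.07 V_SD² − 40.38 V_SD + 14.5 = 0, giving V_SD = 0.389 V (the root below V_ov).
I_D = (14.5 − 0.389) / 2.69 = 5.25 mA.

I_D = 5.25 mA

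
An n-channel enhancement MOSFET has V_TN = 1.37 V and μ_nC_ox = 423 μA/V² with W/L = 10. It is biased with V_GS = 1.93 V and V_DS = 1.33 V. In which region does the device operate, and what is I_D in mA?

k_n = μ_nC_ox · (W/L) = 4.23 mA/V².
V_ov = V_GS − V_TN = 1.93 − 1.37 = 0.56 V.
Since V_DS = 1.33 V ≥ V_ov = 0.56 V, the device is in saturation.
I_D = ½ k_n V_ov² = 0.5 × 4.23 × 0.56² = 0.663 mA.

Saturation; I_D = 0.663 mA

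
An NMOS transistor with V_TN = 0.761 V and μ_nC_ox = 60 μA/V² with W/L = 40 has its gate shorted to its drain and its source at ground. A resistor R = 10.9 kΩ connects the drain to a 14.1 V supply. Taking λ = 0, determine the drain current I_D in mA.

With gate tied to drain, V_GS = V_DS ≥ V_GS − V_TN, so the device is in saturation.
k_n = μ_nC_ox · (W/L) = 2.4 mA/V².
KCL at the drain: ½ k_n (V_GS − V_TN)² = (V_DD − V_GS)/R.
Let x = V_GS − 0.761. Then 13.1 x² + x − 13.34 = 0, giving x = 0.972 V (positive root), so V_GS = 1.73 V.
I_D = (V_DD − V_GS)/R = (14.1 − 1.73) / 10.9 = 1.13 mA.

I_D = 1.13 mA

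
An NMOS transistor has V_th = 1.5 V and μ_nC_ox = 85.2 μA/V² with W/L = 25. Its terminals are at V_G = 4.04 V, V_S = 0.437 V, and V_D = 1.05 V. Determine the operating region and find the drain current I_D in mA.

Triode; I_D = 2.35 mA

V_GS = V_G − V_S = 4.04 − 0.437 = 3.6 V; V_DS = V_D − V_S = 1.05 − 0.437 = 0.613 V.
k_n = μ_nC_ox · (W/L) = 2.13 mA/V².
V_ov = V_GS − V_th = 3.6 − 1.5 = 2.1 V.
Since V_DS = 0.613 V < V_ov = 2.1 V, the device is in the triode region.
I_D = k_n [V_ov · V_DS − ½ V_DS²] = 2.13 × [2.1 × 0.613 − 0.5 × 0.613²] = 2.35 mA.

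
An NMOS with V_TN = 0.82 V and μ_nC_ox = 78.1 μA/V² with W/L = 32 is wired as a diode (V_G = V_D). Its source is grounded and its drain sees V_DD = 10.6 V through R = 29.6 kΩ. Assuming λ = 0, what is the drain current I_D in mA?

With gate tied to drain, V_GS = V_DS ≥ V_GS − V_TN, so the device is in saturation.
k_n = μ_nC_ox · (W/L) = 2.499 mA/V².
KCL at the drain: ½ k_n (V_GS − V_TN)² = (V_DD − V_GS)/R.
Let x = V_GS − 0.82. Then 37 x² + x − 9.78 = 0, giving x = 0.501 V (positive root), so V_GS = 1.32 V.
I_D = (V_DD − V_GS)/R = (10.6 − 1.32) / 29.6 = 0.313 mA.

I_D = 0.313 mA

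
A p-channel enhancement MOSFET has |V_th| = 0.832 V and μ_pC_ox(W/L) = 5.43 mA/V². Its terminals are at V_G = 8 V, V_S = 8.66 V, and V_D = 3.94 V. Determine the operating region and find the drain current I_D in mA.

Cutoff; I_D = 0 mA

V_SG = V_S − V_G = 8.66 − 8 = 0.66 V; V_SD = V_S − V_D = 8.66 − 3.94 = 4.72 V.
V_SG = 0.66 V < |V_th| = 0.832 V, so the transistor is in cutoff.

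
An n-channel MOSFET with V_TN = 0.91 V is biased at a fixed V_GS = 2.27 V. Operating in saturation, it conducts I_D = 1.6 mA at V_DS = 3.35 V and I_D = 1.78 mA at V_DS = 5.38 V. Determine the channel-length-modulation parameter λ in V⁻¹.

With V_GS fixed, I_D ∝ (1 + λ V_DS) in saturation, so I_D2/I_D1 = (1 + λ V_DS2)/(1 + λ V_DS1).
1.78/1.6 = 1.113 = (1 + 5.38 λ)/(1 + 3.35 λ).
Solving: λ (I_D1 V_DS2 − I_D2 V_DS1) = I_D2 − I_D1, so λ = (1.78 − 1.6) / (1.6 × 5.38 − 1.78 × 3.35) = 0.18 / 2.65 = 0.0681 V⁻¹.

λ = 0.0681 V⁻¹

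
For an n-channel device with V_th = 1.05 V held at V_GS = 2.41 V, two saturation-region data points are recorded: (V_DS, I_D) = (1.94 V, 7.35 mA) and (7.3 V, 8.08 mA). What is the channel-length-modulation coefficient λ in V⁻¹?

With V_GS fixed, I_D ∝ (1 + λ V_DS) in saturation, so I_D2/I_D1 = (1 + λ V_DS2)/(1 + λ V_DS1).
8.08/7.35 = 1.099 = (1 + 7.3 λ)/(1 + 1.94 λ).
Solving: λ (I_D1 V_DS2 − I_D2 V_DS1) = I_D2 − I_D1, so λ = (8.08 − 7.35) / (7.35 × 7.3 − 8.08 × 1.94) = 0.73 / 38 = 0.0192 V⁻¹.

λ = 0.0192 V⁻¹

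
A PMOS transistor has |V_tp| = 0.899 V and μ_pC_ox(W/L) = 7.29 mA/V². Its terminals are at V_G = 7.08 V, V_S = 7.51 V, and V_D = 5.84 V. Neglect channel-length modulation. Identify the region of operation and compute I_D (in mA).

V_SG = V_S − V_G = 7.51 − 7.08 = 0.43 V; V_SD = V_S − V_D = 7.51 − 5.84 = 1.67 V.
V_SG = 0.43 V < |V_tp| = 0.899 V, so the transistor is in cutoff.

Cutoff; I_D = 0 mA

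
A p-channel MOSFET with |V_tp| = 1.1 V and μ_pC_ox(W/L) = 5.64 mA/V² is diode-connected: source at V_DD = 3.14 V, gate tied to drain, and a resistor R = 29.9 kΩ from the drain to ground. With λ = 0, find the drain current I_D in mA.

With gate tied to drain, V_SG = V_SD ≥ V_SG − |V_tp|, so the device is in saturation.
KCL at the drain: ½ k_p (V_SG − |V_tp|)² = (V_DD − V_SG)/R.
Let x = V_SG − 1.1. Then 84.3 x² + x − 2.04 = 0, giving x = 0.15 V (positive root), so V_SG = 1.25 V.
I_D = (V_DD − V_SG)/R = (3.14 − 1.25) / 29.9 = 0.0632 mA.

I_D = 0.0632 mA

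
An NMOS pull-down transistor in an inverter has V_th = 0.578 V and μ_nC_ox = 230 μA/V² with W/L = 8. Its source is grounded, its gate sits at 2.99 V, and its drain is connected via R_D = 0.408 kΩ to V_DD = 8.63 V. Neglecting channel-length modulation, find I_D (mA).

I_D = 5.35 mA

V_GS = V_G = 2.99 V, so V_ov = 2.99 − 0.578 = 2.41 V.
k_n = μ_nC_ox · (W/L) = 1.84 mA/V².
Assume saturation: I_D = ½ k_n V_ov² = 0.5 × 1.84 × 2.41² = 5.35 mA, giving V_DS = V_DD − I_D R_D = 8.63 − 5.35 × 0.408 = 6.45 V.
V_DS = 6.45 V ≥ V_ov = 2.41 V, confirming saturation.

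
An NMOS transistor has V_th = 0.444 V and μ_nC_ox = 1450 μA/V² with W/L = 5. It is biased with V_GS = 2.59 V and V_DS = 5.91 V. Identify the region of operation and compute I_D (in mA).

Saturation; I_D = 16.7 mA

k_n = μ_nC_ox · (W/L) = 7.25 mA/V².
V_ov = V_GS − V_th = 2.59 − 0.444 = 2.15 V.
Since V_DS = 5.91 V ≥ V_ov = 2.15 V, the device is in saturation.
I_D = ½ k_n V_ov² = 0.5 × 7.25 × 2.15² = 16.7 mA.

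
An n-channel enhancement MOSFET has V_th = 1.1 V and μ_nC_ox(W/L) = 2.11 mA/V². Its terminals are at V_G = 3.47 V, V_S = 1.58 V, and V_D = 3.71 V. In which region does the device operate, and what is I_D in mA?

V_GS = V_G − V_S = 3.47 − 1.58 = 1.89 V; V_DS = V_D − V_S = 3.71 − 1.58 = 2.13 V.
V_ov = V_GS − V_th = 1.89 − 1.1 = 0.79 V.
Since V_DS = 2.13 V ≥ V_ov = 0.79 V, the device is in saturation.
I_D = ½ k_n V_ov² = 0.5 × 2.11 × 0.79² = 0.658 mA.

Saturation; I_D = 0.658 mA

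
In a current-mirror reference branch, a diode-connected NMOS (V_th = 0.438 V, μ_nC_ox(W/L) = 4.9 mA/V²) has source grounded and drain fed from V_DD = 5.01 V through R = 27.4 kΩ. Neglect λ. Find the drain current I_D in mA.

With gate tied to drain, V_GS = V_DS ≥ V_GS − V_th, so the device is in saturation.
KCL at the drain: ½ k_n (V_GS − V_th)² = (V_DD − V_GS)/R.
Let x = V_GS − 0.438. Then 67.1 x² + x − 4.572 = 0, giving x = 0.254 V (positive root), so V_GS = 0.692 V.
I_D = (V_DD − V_GS)/R = (5.01 − 0.692) / 27.4 = 0.158 mA.

I_D = 0.158 mA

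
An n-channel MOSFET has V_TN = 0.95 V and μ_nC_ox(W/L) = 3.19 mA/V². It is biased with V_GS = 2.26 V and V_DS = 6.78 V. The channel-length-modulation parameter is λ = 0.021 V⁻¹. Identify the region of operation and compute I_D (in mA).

V_ov = V_GS − V_TN = 2.26 − 0.95 = 1.31 V.
Since V_DS = 6.78 V ≥ V_ov = 1.31 V, the device is in saturation.
I_D = ½ k_n V_ov² (1 + λ V_DS) = 0.5 × 3.19 × 1.31² × (1 + 0.021 × 6.78) = 3.13 mA.

Saturation; I_D = 3.13 mA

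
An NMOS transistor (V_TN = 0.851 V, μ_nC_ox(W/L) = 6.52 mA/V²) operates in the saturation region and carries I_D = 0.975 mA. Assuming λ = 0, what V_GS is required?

In saturation I_D = ½ k_n (V_GS − V_TN)², so V_GS − V_TN = √(2 I_D / k_n) = √(2 × 0.975 / 6.52) = 0.547 V.
V_GS = 0.851 + 0.547 = 1.4 V.

V_GS = 1.40 V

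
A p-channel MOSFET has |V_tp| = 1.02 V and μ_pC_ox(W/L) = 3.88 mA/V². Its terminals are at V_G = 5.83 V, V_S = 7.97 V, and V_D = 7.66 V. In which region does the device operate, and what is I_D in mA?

Triode; I_D = 1.16 mA

V_SG = V_S − V_G = 7.97 − 5.83 = 2.14 V; V_SD = V_S − V_D = 7.97 − 7.66 = 0.31 V.
V_ov = V_SG − |V_tp| = 2.14 − 1.02 = 1.12 V.
Since V_SD = 0.31 V < V_ov = 1.12 V, the device is in the triode region.
I_D = k_p [V_ov · V_SD − ½ V_SD²] = 3.88 × [1.12 × 0.31 − 0.5 × 0.31²] = 1.16 mA.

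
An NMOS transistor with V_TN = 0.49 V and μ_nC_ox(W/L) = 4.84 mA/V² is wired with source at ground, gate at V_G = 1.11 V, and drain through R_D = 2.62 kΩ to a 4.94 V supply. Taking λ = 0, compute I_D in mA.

I_D = 0.930 mA

V_GS = V_G = 1.11 V, so V_ov = 1.11 − 0.49 = 0.62 V.
Assume saturation: I_D = ½ k_n V_ov² = 0.5 × 4.84 × 0.62² = 0.93 mA, giving V_DS = V_DD − I_D R_D = 4.94 − 0.93 × 2.62 = 2.5 V.
V_DS = 2.5 V ≥ V_ov = 0.62 V, confirming saturation.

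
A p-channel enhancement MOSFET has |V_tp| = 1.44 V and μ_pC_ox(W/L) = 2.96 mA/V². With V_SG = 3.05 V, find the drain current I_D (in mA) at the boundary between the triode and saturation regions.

At the boundary V_SD = V_ov = V_SG − |V_tp| = 3.05 − 1.44 = 1.61 V.
I_D = ½ k_p V_ov² = 0.5 × 2.96 × 1.61² = 3.84 mA.

I_D = 3.84 mA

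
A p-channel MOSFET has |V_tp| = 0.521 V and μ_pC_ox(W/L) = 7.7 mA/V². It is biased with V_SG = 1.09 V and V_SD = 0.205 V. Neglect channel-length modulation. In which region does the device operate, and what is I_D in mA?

V_ov = V_SG − |V_tp| = 1.09 − 0.521 = 0.569 V.
Since V_SD = 0.205 V < V_ov = 0.569 V, the device is in the triode region.
I_D = k_p [V_ov · V_SD − ½ V_SD²] = 7.7 × [0.569 × 0.205 − 0.5 × 0.205²] = 0.736 mA.

Triode; I_D = 0.736 mA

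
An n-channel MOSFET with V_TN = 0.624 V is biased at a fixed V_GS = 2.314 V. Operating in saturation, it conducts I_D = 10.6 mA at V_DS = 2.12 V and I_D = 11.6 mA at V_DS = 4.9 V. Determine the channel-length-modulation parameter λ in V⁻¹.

λ = 0.0366 V⁻¹

With V_GS fixed, I_D ∝ (1 + λ V_DS) in saturation, so I_D2/I_D1 = (1 + λ V_DS2)/(1 + λ V_DS1).
11.6/10.6 = 1.094 = (1 + 4.9 λ)/(1 + 2.12 λ).
Solving: λ (I_D1 V_DS2 − I_D2 V_DS1) = I_D2 − I_D1, so λ = (11.6 − 10.6) / (10.6 × 4.9 − 11.6 × 2.12) = 1 / 27.3 = 0.0366 V⁻¹.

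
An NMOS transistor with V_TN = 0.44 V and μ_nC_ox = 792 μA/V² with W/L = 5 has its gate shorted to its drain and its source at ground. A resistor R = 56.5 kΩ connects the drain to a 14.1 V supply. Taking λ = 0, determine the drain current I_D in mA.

With gate tied to drain, V_GS = V_DS ≥ V_GS − V_TN, so the device is in saturation.
k_n = μ_nC_ox · (W/L) = 3.96 mA/V².
KCL at the drain: ½ k_n (V_GS − V_TN)² = (V_DD − V_GS)/R.
Let x = V_GS − 0.44. Then 112 x² + x − 13.66 = 0, giving x = 0.345 V (positive root), so V_GS = 0.785 V.
I_D = (V_DD − V_GS)/R = (14.1 − 0.785) / 56.5 = 0.236 mA.

I_D = 0.236 mA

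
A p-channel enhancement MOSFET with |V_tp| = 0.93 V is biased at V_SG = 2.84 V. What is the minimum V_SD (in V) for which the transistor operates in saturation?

V_SD,sat = 1.91 V

The boundary between triode and saturation is V_SD = V_SG − |V_tp| = V_ov.
V_ov = 2.84 − 0.93 = 1.91 V.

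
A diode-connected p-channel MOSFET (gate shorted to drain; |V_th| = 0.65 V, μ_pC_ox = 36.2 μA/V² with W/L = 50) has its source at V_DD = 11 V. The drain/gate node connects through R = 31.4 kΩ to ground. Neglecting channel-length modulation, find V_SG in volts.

With gate tied to drain, V_SG = V_SD ≥ V_SG − |V_th|, so the device is in saturation.
k_p = μ_pC_ox · (W/L) = 1.81 mA/V².
KCL at the drain: ½ k_p (V_SG − |V_th|)² = (V_DD − V_SG)/R.
Let x = V_SG − 0.65. Then 28.4 x² + x − 10.35 = 0, giving x = 0.586 V (positive root), so V_SG = 1.24 V.
I_D = (V_DD − V_SG)/R = (11 − 1.24) / 31.4 = 0.311 mA.

V_SG = 1.24 V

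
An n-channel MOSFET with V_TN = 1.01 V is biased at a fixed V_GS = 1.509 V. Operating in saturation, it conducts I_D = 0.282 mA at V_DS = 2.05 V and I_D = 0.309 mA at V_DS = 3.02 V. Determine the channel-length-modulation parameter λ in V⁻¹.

With V_GS fixed, I_D ∝ (1 + λ V_DS) in saturation, so I_D2/I_D1 = (1 + λ V_DS2)/(1 + λ V_DS1).
0.309/0.282 = 1.096 = (1 + 3.02 λ)/(1 + 2.05 λ).
Solving: λ (I_D1 V_DS2 − I_D2 V_DS1) = I_D2 − I_D1, so λ = (0.309 − 0.282) / (0.282 × 3.02 − 0.309 × 2.05) = 0.027 / 0.218 = 0.124 V⁻¹.

λ = 0.124 V⁻¹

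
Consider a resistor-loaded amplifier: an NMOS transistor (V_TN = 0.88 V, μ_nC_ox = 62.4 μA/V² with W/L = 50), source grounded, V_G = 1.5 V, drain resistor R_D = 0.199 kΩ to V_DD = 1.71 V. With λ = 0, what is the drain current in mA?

V_GS = V_G = 1.5 V, so V_ov = 1.5 − 0.88 = 0.62 V.
k_n = μ_nC_ox · (W/L) = 3.12 mA/V².
Assume saturation: I_D = ½ k_n V_ov² = 0.5 × 3.12 × 0.62² = 0.6 mA, giving V_DS = V_DD − I_D R_D = 1.71 − 0.6 × 0.199 = 1.59 V.
V_DS = 1.59 V ≥ V_ov = 0.62 V, confirming saturation.

I_D = 0.600 mA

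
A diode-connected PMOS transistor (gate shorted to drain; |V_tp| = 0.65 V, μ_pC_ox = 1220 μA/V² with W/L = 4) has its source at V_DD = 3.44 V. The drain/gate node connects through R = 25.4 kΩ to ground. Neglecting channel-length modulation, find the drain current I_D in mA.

With gate tied to drain, V_SG = V_SD ≥ V_SG − |V_tp|, so the device is in saturation.
k_p = μ_pC_ox · (W/L) = 4.88 mA/V².
KCL at the drain: ½ k_p (V_SG − |V_tp|)² = (V_DD − V_SG)/R.
Let x = V_SG − 0.65. Then 62 x² + x − 2.79 = 0, giving x = 0.204 V (positive root), so V_SG = 0.854 V.
I_D = (V_DD − V_SG)/R = (3.44 − 0.854) / 25.4 = 0.102 mA.

I_D = 0.102 mA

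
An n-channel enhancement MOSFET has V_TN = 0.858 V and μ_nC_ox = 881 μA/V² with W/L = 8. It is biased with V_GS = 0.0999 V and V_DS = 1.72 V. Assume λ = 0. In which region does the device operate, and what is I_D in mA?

V_GS = 0.0999 V < V_TN = 0.858 V, so the transistor is in cutoff.

Cutoff; I_D = 0 mA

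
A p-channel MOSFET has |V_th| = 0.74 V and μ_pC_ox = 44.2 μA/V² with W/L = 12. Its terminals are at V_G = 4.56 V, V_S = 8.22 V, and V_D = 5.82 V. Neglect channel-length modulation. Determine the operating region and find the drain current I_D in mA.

V_SG = V_S − V_G = 8.22 − 4.56 = 3.66 V; V_SD = V_S − V_D = 8.22 − 5.82 = 2.4 V.
k_p = μ_pC_ox · (W/L) = 0.5304 mA/V².
V_ov = V_SG − |V_th| = 3.66 − 0.74 = 2.92 V.
Since V_SD = 2.4 V < V_ov = 2.92 V, the device is in the triode region.
I_D = k_p [V_ov · V_SD − ½ V_SD²] = 0.5304 × [2.92 × 2.4 − 0.5 × 2.4²] = 2.19 mA.

Triode; I_D = 2.19 mA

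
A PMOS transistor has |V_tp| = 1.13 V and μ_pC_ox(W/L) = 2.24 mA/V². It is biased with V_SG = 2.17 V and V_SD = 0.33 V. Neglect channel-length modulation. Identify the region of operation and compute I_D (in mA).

Triode; I_D = 0.647 mA

V_ov = V_SG − |V_tp| = 2.17 − 1.13 = 1.04 V.
Since V_SD = 0.33 V < V_ov = 1.04 V, the device is in the triode region.
I_D = k_p [V_ov · V_SD − ½ V_SD²] = 2.24 × [1.04 × 0.33 − 0.5 × 0.33²] = 0.647 mA.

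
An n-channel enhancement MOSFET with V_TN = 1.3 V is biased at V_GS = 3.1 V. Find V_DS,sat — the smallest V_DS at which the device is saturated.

V_DS,sat = 1.80 V

The boundary between triode and saturation is V_DS = V_GS − V_TN = V_ov.
V_ov = 3.1 − 1.3 = 1.8 V.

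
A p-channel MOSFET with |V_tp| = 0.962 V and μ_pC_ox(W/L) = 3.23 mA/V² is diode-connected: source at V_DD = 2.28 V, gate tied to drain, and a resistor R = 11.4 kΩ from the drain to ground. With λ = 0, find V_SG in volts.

With gate tied to drain, V_SG = V_SD ≥ V_SG − |V_tp|, so the device is in saturation.
KCL at the drain: ½ k_p (V_SG − |V_tp|)² = (V_DD − V_SG)/R.
Let x = V_SG − 0.962. Then 18.4 x² + x − 1.318 = 0, giving x = 0.242 V (positive root), so V_SG = 1.2 V.
I_D = (V_DD − V_SG)/R = (2.28 − 1.2) / 11.4 = 0.0944 mA.

V_SG = 1.20 V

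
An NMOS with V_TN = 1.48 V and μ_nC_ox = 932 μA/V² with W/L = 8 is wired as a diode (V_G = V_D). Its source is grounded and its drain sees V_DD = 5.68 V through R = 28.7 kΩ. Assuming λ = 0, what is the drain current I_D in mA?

I_D = 0.140 mA

With gate tied to drain, V_GS = V_DS ≥ V_GS − V_TN, so the device is in saturation.
k_n = μ_nC_ox · (W/L) = 7.456 mA/V².
KCL at the drain: ½ k_n (V_GS − V_TN)² = (V_DD − V_GS)/R.
Let x = V_GS − 1.48. Then 107 x² + x − 4.2 = 0, giving x = 0.194 V (positive root), so V_GS = 1.67 V.
I_D = (V_DD − V_GS)/R = (5.68 − 1.67) / 28.7 = 0.14 mA.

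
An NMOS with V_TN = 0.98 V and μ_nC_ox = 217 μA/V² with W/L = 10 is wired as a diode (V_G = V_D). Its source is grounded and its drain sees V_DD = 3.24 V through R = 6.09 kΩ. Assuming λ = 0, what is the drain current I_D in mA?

With gate tied to drain, V_GS = V_DS ≥ V_GS − V_TN, so the device is in saturation.
k_n = μ_nC_ox · (W/L) = 2.17 mA/V².
KCL at the drain: ½ k_n (V_GS − V_TN)² = (V_DD − V_GS)/R.
Let x = V_GS − 0.98. Then 6.61 x² + x − 2.26 = 0, giving x = 0.514 V (positive root), so V_GS = 1.49 V.
I_D = (V_DD − V_GS)/R = (3.24 − 1.49) / 6.09 = 0.287 mA.

I_D = 0.287 mA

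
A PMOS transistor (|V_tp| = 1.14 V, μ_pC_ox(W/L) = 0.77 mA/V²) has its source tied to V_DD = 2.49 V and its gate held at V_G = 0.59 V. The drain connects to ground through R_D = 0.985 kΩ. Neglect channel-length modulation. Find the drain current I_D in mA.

I_D = 0.222 mA

V_SG = V_DD − V_G = 2.49 − 0.59 = 1.9 V, so V_ov = 1.9 − 1.14 = 0.76 V.
Assume saturation: I_D = ½ k_p V_ov² = 0.5 × 0.77 × 0.76² = 0.222 mA, giving V_SD = V_DD − I_D R_D = 2.49 − 0.222 × 0.985 = 2.27 V.
V_SD = 2.27 V ≥ V_ov = 0.76 V, confirming saturation.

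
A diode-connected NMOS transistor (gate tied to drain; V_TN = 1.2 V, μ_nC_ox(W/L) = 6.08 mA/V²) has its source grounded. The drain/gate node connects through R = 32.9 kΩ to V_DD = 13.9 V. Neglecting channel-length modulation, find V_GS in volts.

With gate tied to drain, V_GS = V_DS ≥ V_GS − V_TN, so the device is in saturation.
KCL at the drain: ½ k_n (V_GS − V_TN)² = (V_DD − V_GS)/R.
Let x = V_GS − 1.2. Then 100 x² + x − 12.7 = 0, giving x = 0.351 V (positive root), so V_GS = 1.55 V.
I_D = (V_DD − V_GS)/R = (13.9 − 1.55) / 32.9 = 0.375 mA.

V_GS = 1.55 V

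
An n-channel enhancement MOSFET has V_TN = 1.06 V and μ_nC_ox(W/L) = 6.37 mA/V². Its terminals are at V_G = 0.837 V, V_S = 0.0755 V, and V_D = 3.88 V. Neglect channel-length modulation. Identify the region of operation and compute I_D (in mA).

V_GS = V_G − V_S = 0.837 − 0.0755 = 0.761 V; V_DS = V_D − V_S = 3.88 − 0.0755 = 3.8 V.
V_GS = 0.761 V < V_TN = 1.06 V, so the transistor is in cutoff.

Cutoff; I_D = 0 mA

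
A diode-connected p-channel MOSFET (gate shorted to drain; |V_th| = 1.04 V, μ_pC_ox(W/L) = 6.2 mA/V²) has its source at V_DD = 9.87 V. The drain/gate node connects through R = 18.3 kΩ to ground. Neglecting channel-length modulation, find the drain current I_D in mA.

I_D = 0.461 mA

With gate tied to drain, V_SG = V_SD ≥ V_SG − |V_th|, so the device is in saturation.
KCL at the drain: ½ k_p (V_SG − |V_th|)² = (V_DD − V_SG)/R.
Let x = V_SG − 1.04. Then 56.7 x² + x − 8.83 = 0, giving x = 0.386 V (positive root), so V_SG = 1.43 V.
I_D = (V_DD − V_SG)/R = (9.87 − 1.43) / 18.3 = 0.461 mA.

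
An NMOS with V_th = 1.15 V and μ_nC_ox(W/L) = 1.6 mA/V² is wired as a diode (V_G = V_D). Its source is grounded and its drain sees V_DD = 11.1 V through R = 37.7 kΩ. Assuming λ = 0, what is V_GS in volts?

V_GS = 1.71 V

With gate tied to drain, V_GS = V_DS ≥ V_GS − V_th, so the device is in saturation.
KCL at the drain: ½ k_n (V_GS − V_th)² = (V_DD − V_GS)/R.
Let x = V_GS − 1.15. Then 30.2 x² + x − 9.95 = 0, giving x = 0.558 V (positive root), so V_GS = 1.71 V.
I_D = (V_DD − V_GS)/R = (11.1 − 1.71) / 37.7 = 0.249 mA.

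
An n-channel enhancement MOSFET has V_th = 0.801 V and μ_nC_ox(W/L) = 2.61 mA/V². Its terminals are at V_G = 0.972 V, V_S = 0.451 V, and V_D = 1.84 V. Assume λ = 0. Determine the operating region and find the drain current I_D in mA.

V_GS = V_G − V_S = 0.972 − 0.451 = 0.521 V; V_DS = V_D − V_S = 1.84 − 0.451 = 1.39 V.
V_GS = 0.521 V < V_th = 0.801 V, so the transistor is in cutoff.

Cutoff; I_D = 0 mA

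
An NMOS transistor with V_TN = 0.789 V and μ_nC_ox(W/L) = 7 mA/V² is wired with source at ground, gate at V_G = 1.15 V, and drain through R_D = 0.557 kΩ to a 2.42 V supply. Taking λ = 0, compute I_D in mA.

I_D = 0.456 mA

V_GS = V_G = 1.15 V, so V_ov = 1.15 − 0.789 = 0.361 V.
Assume saturation: I_D = ½ k_n V_ov² = 0.5 × 7 × 0.361² = 0.456 mA, giving V_DS = V_DD − I_D R_D = 2.42 − 0.456 × 0.557 = 2.17 V.
V_DS = 2.17 V ≥ V_ov = 0.361 V, confirming saturation.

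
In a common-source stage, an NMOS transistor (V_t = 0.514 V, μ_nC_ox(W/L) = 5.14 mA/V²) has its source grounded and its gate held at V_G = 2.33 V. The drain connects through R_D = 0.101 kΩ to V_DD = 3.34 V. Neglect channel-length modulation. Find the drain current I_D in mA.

V_GS = V_G = 2.33 V, so V_ov = 2.33 − 0.514 = 1.82 V.
Assume saturation: I_D = ½ k_n V_ov² = 0.5 × 5.14 × 1.82² = 8.48 mA, giving V_DS = V_DD − I_D R_D = 3.34 − 8.48 × 0.101 = 2.48 V.
V_DS = 2.48 V ≥ V_ov = 1.82 V, confirming saturation.

I_D = 8.48 mA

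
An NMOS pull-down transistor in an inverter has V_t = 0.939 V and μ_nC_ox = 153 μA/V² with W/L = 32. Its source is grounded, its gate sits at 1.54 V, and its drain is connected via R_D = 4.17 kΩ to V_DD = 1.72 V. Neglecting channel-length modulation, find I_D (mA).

I_D = 0.377 mA

V_GS = V_G = 1.54 V, so V_ov = 1.54 − 0.939 = 0.601 V.
k_n = μ_nC_ox · (W/L) = 4.896 mA/V².
Assume saturation: I_D = ½ k_n V_ov² = 0.5 × 4.896 × 0.601² = 0.884 mA, giving V_DS = V_DD − I_D R_D = 1.72 − 0.884 × 4.17 = -1.97 V.
But -1.97 V < V_ov = 0.601 V, so the device is actually in triode.
In triode I_D = k_n[V_ov V_DS − ½ V_DS²] and I_D = (V_DD − V_DS)/R_D. Equating: 10.2 V_DS² − 13.27 V_DS + 1.72 = 0, giving V_DS = 0.146 V (the root below V_ov).
I_D = (1.72 − 0.146) / 4.17 = 0.377 mA.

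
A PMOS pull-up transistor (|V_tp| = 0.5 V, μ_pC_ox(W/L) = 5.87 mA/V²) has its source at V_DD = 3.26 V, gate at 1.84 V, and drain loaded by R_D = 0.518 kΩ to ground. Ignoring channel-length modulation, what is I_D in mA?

I_D = 2.48 mA

V_SG = V_DD − V_G = 3.26 − 1.84 = 1.42 V, so V_ov = 1.42 − 0.5 = 0.92 V.
Assume saturation: I_D = ½ k_p V_ov² = 0.5 × 5.87 × 0.92² = 2.48 mA, giving V_SD = V_DD − I_D R_D = 3.26 − 2.48 × 0.518 = 1.97 V.
V_SD = 1.97 V ≥ V_ov = 0.92 V, confirming saturation.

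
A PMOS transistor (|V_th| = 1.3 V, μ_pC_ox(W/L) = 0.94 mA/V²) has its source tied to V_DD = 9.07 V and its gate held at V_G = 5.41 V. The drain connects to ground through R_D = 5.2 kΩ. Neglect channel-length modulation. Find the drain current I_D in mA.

V_SG = V_DD − V_G = 9.07 − 5.41 = 3.66 V, so V_ov = 3.66 − 1.3 = 2.36 V.
Assume saturation: I_D = ½ k_p V_ov² = 0.5 × 0.94 × 2.36² = 2.62 mA, giving V_SD = V_DD − I_D R_D = 9.07 − 2.62 × 5.2 = -4.54 V.
But -4.54 V < V_ov = 2.36 V, so the device is actually in triode.
In triode I_D = k_p[V_ov V_SD − ½ V_SD²] and I_D = (V_DD − V_SD)/R_D. Equating: 2.44 V_SD² − 12.54 V_SD + 9.07 = 0, giving V_SD = 0.872 V (the root below V_ov).
I_D = (9.07 − 0.872) / 5.2 = 1.58 mA.

I_D = 1.58 mA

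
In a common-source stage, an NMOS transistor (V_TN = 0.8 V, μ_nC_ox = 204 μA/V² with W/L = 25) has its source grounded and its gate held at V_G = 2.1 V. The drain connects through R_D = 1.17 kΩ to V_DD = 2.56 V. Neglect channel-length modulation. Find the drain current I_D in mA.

V_GS = V_G = 2.1 V, so V_ov = 2.1 − 0.8 = 1.3 V.
k_n = μ_nC_ox · (W/L) = 5.1 mA/V².
Assume saturation: I_D = ½ k_n V_ov² = 0.5 × 5.1 × 1.3² = 4.31 mA, giving V_DS = V_DD − I_D R_D = 2.56 − 4.31 × 1.17 = -2.48 V.
But -2.48 V < V_ov = 1.3 V, so the device is actually in triode.
In triode I_D = k_n[V_ov V_DS − ½ V_DS²] and I_D = (V_DD − V_DS)/R_D. Equating: 2.98 V_DS² − 8.757 V_DS + 2.56 = 0, giving V_DS = 0.329 V (the root below V_ov).
I_D = (2.56 − 0.329) / 1.17 = 1.91 mA.

I_D = 1.91 mA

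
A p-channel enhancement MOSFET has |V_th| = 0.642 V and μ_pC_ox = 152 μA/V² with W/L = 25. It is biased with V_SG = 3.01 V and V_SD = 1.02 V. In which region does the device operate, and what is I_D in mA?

Triode; I_D = 7.20 mA

k_p = μ_pC_ox · (W/L) = 3.8 mA/V².
V_ov = V_SG − |V_th| = 3.01 − 0.642 = 2.37 V.
Since V_SD = 1.02 V < V_ov = 2.37 V, the device is in the triode region.
I_D = k_p [V_ov · V_SD − ½ V_SD²] = 3.8 × [2.37 × 1.02 − 0.5 × 1.02²] = 7.2 mA.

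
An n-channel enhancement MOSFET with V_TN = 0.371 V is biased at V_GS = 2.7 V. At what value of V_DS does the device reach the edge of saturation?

V_DS,sat = 2.33 V

The boundary between triode and saturation is V_DS = V_GS − V_TN = V_ov.
V_ov = 2.7 − 0.371 = 2.33 V.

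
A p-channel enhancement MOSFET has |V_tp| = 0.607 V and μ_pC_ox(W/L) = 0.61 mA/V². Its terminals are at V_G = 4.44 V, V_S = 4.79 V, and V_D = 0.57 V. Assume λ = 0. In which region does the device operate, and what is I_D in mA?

Cutoff; I_D = 0 mA

V_SG = V_S − V_G = 4.79 − 4.44 = 0.35 V; V_SD = V_S − V_D = 4.79 − 0.57 = 4.22 V.
V_SG = 0.35 V < |V_tp| = 0.607 V, so the transistor is in cutoff.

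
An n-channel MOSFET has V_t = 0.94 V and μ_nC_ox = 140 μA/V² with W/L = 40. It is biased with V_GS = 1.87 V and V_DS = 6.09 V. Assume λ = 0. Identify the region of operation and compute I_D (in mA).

Saturation; I_D = 2.42 mA

k_n = μ_nC_ox · (W/L) = 5.6 mA/V².
V_ov = V_GS − V_t = 1.87 − 0.94 = 0.93 V.
Since V_DS = 6.09 V ≥ V_ov = 0.93 V, the device is in saturation.
I_D = ½ k_n V_ov² = 0.5 × 5.6 × 0.93² = 2.42 mA.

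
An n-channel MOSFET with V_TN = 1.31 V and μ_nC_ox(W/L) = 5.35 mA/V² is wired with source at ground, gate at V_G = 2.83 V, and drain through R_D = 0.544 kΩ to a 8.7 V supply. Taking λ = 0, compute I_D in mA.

I_D = 6.18 mA

V_GS = V_G = 2.83 V, so V_ov = 2.83 − 1.31 = 1.52 V.
Assume saturation: I_D = ½ k_n V_ov² = 0.5 × 5.35 × 1.52² = 6.18 mA, giving V_DS = V_DD − I_D R_D = 8.7 − 6.18 × 0.544 = 5.34 V.
V_DS = 5.34 V ≥ V_ov = 1.52 V, confirming saturation.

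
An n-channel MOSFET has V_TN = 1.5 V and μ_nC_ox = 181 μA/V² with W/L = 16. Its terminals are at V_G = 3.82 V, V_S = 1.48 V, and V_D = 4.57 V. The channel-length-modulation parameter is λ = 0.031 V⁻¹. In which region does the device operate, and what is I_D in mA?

V_GS = V_G − V_S = 3.82 − 1.48 = 2.34 V; V_DS = V_D − V_S = 4.57 − 1.48 = 3.09 V.
k_n = μ_nC_ox · (W/L) = 2.896 mA/V².
V_ov = V_GS − V_TN = 2.34 − 1.5 = 0.84 V.
Since V_DS = 3.09 V ≥ V_ov = 0.84 V, the device is in saturation.
I_D = ½ k_n V_ov² (1 + λ V_DS) = 0.5 × 2.896 × 0.84² × (1 + 0.031 × 3.09) = 1.12 mA.

Saturation; I_D = 1.12 mA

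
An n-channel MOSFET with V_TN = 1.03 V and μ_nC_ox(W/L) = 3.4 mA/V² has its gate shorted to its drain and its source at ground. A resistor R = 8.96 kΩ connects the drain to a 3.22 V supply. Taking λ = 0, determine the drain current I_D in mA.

With gate tied to drain, V_GS = V_DS ≥ V_GS − V_TN, so the device is in saturation.
KCL at the drain: ½ k_n (V_GS − V_TN)² = (V_DD − V_GS)/R.
Let x = V_GS − 1.03. Then 15.2 x² + x − 2.19 = 0, giving x = 0.348 V (positive root), so V_GS = 1.38 V.
I_D = (V_DD − V_GS)/R = (3.22 − 1.38) / 8.96 = 0.206 mA.

I_D = 0.206 mA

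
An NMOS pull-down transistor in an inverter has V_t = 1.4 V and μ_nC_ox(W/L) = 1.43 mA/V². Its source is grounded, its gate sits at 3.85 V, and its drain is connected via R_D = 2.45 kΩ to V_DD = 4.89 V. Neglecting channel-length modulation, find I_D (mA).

V_GS = V_G = 3.85 V, so V_ov = 3.85 − 1.4 = 2.45 V.
Assume saturation: I_D = ½ k_n V_ov² = 0.5 × 1.43 × 2.45² = 4.29 mA, giving V_DS = V_DD − I_D R_D = 4.89 − 4.29 × 2.45 = -5.62 V.
But -5.62 V < V_ov = 2.45 V, so the device is actually in triode.
In triode I_D = k_n[V_ov V_DS − ½ V_DS²] and I_D = (V_DD − V_DS)/R_D. Equating: 1.75 V_DS² − 9.584 V_DS + 4.89 = 0, giving V_DS = 0.57 V (the root below V_ov).
I_D = (4.89 − 0.57) / 2.45 = 1.76 mA.

I_D = 1.76 mA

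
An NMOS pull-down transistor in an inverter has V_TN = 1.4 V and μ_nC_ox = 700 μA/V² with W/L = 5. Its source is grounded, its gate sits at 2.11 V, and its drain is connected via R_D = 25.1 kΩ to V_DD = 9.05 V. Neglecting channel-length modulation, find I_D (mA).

I_D = 0.354 mA

V_GS = V_G = 2.11 V, so V_ov = 2.11 − 1.4 = 0.71 V.
k_n = μ_nC_ox · (W/L) = 3.5 mA/V².
Assume saturation: I_D = ½ k_n V_ov² = 0.5 × 3.5 × 0.71² = 0.882 mA, giving V_DS = V_DD − I_D R_D = 9.05 − 0.882 × 25.1 = -13.1 V.
But -13.1 V < V_ov = 0.71 V, so the device is actually in triode.
In triode I_D = k_n[V_ov V_DS − ½ V_DS²] and I_D = (V_DD − V_DS)/R_D. Equating: 43.9 V_DS² − 63.37 V_DS + 9.05 = 0, giving V_DS = 0.161 V (the root below V_ov).
I_D = (9.05 − 0.161) / 25.1 = 0.354 mA.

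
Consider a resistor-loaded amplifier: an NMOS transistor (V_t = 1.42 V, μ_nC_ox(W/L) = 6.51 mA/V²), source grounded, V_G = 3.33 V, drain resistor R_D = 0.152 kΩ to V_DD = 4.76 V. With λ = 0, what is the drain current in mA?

I_D = 11.9 mA

V_GS = V_G = 3.33 V, so V_ov = 3.33 − 1.42 = 1.91 V.
Assume saturation: I_D = ½ k_n V_ov² = 0.5 × 6.51 × 1.91² = 11.9 mA, giving V_DS = V_DD − I_D R_D = 4.76 − 11.9 × 0.152 = 2.96 V.
V_DS = 2.96 V ≥ V_ov = 1.91 V, confirming saturation.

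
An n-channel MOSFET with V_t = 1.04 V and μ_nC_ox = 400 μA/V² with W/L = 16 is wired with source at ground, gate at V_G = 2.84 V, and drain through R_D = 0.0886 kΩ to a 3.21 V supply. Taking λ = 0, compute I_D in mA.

I_D = 10.4 mA

V_GS = V_G = 2.84 V, so V_ov = 2.84 − 1.04 = 1.8 V.
k_n = μ_nC_ox · (W/L) = 6.4 mA/V².
Assume saturation: I_D = ½ k_n V_ov² = 0.5 × 6.4 × 1.8² = 10.4 mA, giving V_DS = V_DD − I_D R_D = 3.21 − 10.4 × 0.0886 = 2.29 V.
V_DS = 2.29 V ≥ V_ov = 1.8 V, confirming saturation.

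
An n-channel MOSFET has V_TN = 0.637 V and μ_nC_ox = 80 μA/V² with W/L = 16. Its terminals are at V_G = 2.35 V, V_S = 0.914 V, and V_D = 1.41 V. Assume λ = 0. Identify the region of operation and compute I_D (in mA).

Triode; I_D = 0.350 mA

V_GS = V_G − V_S = 2.35 − 0.914 = 1.44 V; V_DS = V_D − V_S = 1.41 − 0.914 = 0.496 V.
k_n = μ_nC_ox · (W/L) = 1.28 mA/V².
V_ov = V_GS − V_TN = 1.44 − 0.637 = 0.799 V.
Since V_DS = 0.496 V < V_ov = 0.799 V, the device is in the triode region.
I_D = k_n [V_ov · V_DS − ½ V_DS²] = 1.28 × [0.799 × 0.496 − 0.5 × 0.496²] = 0.35 mA.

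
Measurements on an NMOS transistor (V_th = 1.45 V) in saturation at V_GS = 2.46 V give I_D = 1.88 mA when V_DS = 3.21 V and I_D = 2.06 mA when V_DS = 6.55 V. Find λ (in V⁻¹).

With V_GS fixed, I_D ∝ (1 + λ V_DS) in saturation, so I_D2/I_D1 = (1 + λ V_DS2)/(1 + λ V_DS1).
2.06/1.88 = 1.096 = (1 + 6.55 λ)/(1 + 3.21 λ).
Solving: λ (I_D1 V_DS2 − I_D2 V_DS1) = I_D2 − I_D1, so λ = (2.06 − 1.88) / (1.88 × 6.55 − 2.06 × 3.21) = 0.18 / 5.7 = 0.0316 V⁻¹.

λ = 0.0316 V⁻¹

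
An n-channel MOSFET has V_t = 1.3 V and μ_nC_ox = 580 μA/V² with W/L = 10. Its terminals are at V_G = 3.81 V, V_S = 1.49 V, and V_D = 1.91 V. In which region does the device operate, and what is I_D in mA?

V_GS = V_G − V_S = 3.81 − 1.49 = 2.32 V; V_DS = V_D − V_S = 1.91 − 1.49 = 0.42 V.
k_n = μ_nC_ox · (W/L) = 5.8 mA/V².
V_ov = V_GS − V_t = 2.32 − 1.3 = 1.02 V.
Since V_DS = 0.42 V < V_ov = 1.02 V, the device is in the triode region.
I_D = k_n [V_ov · V_DS − ½ V_DS²] = 5.8 × [1.02 × 0.42 − 0.5 × 0.42²] = 1.97 mA.

Triode; I_D = 1.97 mA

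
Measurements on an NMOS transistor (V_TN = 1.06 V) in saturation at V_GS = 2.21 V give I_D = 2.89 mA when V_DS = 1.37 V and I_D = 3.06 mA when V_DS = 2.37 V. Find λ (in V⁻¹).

λ = 0.0640 V⁻¹

With V_GS fixed, I_D ∝ (1 + λ V_DS) in saturation, so I_D2/I_D1 = (1 + λ V_DS2)/(1 + λ V_DS1).
3.06/2.89 = 1.059 = (1 + 2.37 λ)/(1 + 1.37 λ).
Solving: λ (I_D1 V_DS2 − I_D2 V_DS1) = I_D2 − I_D1, so λ = (3.06 − 2.89) / (2.89 × 2.37 − 3.06 × 1.37) = 0.17 / 2.66 = 0.064 V⁻¹.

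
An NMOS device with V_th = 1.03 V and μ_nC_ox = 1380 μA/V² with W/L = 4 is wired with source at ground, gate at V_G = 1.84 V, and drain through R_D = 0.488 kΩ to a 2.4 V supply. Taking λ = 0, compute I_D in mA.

I_D = 1.81 mA

V_GS = V_G = 1.84 V, so V_ov = 1.84 − 1.03 = 0.81 V.
k_n = μ_nC_ox · (W/L) = 5.52 mA/V².
Assume saturation: I_D = ½ k_n V_ov² = 0.5 × 5.52 × 0.81² = 1.81 mA, giving V_DS = V_DD − I_D R_D = 2.4 − 1.81 × 0.488 = 1.52 V.
V_DS = 1.52 V ≥ V_ov = 0.81 V, confirming saturation.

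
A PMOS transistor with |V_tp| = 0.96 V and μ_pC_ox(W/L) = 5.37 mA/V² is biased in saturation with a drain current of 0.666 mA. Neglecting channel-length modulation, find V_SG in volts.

V_SG = 1.46 V

In saturation I_D = ½ k_p (V_SG − |V_tp|)², so V_SG − |V_tp| = √(2 I_D / k_p) = √(2 × 0.666 / 5.37) = 0.498 V.
V_SG = 0.96 + 0.498 = 1.46 V.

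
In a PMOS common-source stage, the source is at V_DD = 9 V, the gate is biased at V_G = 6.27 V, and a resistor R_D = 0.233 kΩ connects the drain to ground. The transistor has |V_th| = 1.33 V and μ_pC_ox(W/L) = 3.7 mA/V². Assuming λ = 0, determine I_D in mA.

V_SG = V_DD − V_G = 9 − 6.27 = 2.73 V, so V_ov = 2.73 − 1.33 = 1.4 V.
Assume saturation: I_D = ½ k_p V_ov² = 0.5 × 3.7 × 1.4² = 3.63 mA, giving V_SD = V_DD − I_D R_D = 9 − 3.63 × 0.233 = 8.16 V.
V_SD = 8.16 V ≥ V_ov = 1.4 V, confirming saturation.

I_D = 3.63 mA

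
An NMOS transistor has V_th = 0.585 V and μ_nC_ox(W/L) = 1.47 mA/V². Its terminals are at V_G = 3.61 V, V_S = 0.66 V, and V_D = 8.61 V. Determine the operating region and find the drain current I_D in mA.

Saturation; I_D = 4.11 mA

V_GS = V_G − V_S = 3.61 − 0.66 = 2.95 V; V_DS = V_D − V_S = 8.61 − 0.66 = 7.95 V.
V_ov = V_GS − V_th = 2.95 − 0.585 = 2.36 V.
Since V_DS = 7.95 V ≥ V_ov = 2.36 V, the device is in saturation.
I_D = ½ k_n V_ov² = 0.5 × 1.47 × 2.36² = 4.11 mA.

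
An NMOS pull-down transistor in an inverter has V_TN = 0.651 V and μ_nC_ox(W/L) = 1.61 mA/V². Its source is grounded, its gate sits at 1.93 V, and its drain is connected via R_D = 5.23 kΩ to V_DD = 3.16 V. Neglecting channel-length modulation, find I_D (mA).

I_D = 0.547 mA

V_GS = V_G = 1.93 V, so V_ov = 1.93 − 0.651 = 1.28 V.
Assume saturation: I_D = ½ k_n V_ov² = 0.5 × 1.61 × 1.28² = 1.32 mA, giving V_DS = V_DD − I_D R_D = 3.16 − 1.32 × 5.23 = -3.73 V.
But -3.73 V < V_ov = 1.28 V, so the device is actually in triode.
In triode I_D = k_n[V_ov V_DS − ½ V_DS²] and I_D = (V_DD − V_DS)/R_D. Equating: 4.21 V_DS² − 11.77 V_DS + 3.16 = 0, giving V_DS = 0.301 V (the root below V_ov).
I_D = (3.16 − 0.301) / 5.23 = 0.547 mA.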